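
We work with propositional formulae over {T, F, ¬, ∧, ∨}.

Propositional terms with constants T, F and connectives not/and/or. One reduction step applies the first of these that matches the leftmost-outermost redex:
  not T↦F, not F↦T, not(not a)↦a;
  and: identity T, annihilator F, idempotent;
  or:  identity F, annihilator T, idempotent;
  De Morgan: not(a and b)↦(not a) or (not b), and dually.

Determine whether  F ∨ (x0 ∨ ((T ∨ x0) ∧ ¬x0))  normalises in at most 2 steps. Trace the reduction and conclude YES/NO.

  start: F ∨ (x0 ∨ ((T ∨ x0) ∧ ¬x0))
  [1] x0 ∨ ((T ∨ x0) ∧ ¬x0)
  [2] x0 ∨ (T ∧ ¬x0)

Answer: NO — after 2 steps the term is x0 ∨ (T ∧ ¬x0), not yet normal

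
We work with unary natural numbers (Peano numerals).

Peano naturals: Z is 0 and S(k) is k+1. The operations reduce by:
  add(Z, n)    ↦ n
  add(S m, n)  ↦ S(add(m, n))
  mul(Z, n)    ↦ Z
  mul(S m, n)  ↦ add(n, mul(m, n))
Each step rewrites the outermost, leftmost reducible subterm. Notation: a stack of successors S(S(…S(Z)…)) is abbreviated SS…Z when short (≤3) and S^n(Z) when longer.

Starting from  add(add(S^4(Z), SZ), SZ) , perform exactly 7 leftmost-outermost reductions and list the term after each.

Answer: after 7 steps: S(S(S(add(S(add(Z, SZ)), SZ))))

Derivation:
  start: add(add(S^4(Z), SZ), SZ)
  step 1: add(S(add(SSSZ, SZ)), SZ)
  step 2: S(add(add(SSSZ, SZ), SZ))
  step 3: S(add(S(add(SSZ, SZ)), SZ))
  step 4: S(S(add(add(SSZ, SZ), SZ)))
  step 5: S(S(add(S(add(SZ, SZ)), SZ)))
  step 6: S(S(S(add(add(SZ, SZ), SZ))))
  step 7: S(S(S(add(S(add(Z, SZ)), SZ))))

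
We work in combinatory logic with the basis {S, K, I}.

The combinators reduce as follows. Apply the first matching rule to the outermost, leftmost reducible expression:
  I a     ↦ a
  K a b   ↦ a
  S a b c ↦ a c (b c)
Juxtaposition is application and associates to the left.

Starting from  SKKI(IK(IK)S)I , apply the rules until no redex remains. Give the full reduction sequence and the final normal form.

Answer: normal form = KI  (in 6 steps)

Derivation:
  start: SKKI(IK(IK)S)I
  step 1: KI(KI)(IK(IK)S)I
  step 2: I(IK(IK)S)I
  step 3: IK(IK)SI
  step 4: K(IK)SI
  step 5: IKI
  step 6: KI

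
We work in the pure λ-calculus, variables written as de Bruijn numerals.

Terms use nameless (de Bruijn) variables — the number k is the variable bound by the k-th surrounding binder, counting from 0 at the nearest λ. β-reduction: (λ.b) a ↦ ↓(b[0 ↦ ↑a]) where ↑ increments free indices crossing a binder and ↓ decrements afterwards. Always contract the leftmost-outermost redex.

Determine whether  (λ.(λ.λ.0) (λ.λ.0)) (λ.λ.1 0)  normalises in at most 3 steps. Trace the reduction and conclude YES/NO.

Answer: YES — reaches normal form λ.0 in 2 ≤ 3 steps

Working:
  start: (λ.(λ.λ.0) (λ.λ.0)) (λ.λ.1 0)
  [1] (λ.λ.0) (λ.λ.0)
  [2] λ.0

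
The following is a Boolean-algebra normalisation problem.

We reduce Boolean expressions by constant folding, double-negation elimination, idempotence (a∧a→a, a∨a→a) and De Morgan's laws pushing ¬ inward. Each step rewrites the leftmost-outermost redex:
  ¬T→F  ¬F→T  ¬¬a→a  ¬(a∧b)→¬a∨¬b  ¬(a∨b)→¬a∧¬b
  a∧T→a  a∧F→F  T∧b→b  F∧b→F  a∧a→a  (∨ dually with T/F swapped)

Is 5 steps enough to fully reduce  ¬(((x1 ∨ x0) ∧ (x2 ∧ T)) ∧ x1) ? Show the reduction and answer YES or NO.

Answer: NO — after 5 steps the term is ((¬x1 ∧ ¬x0) ∨ (¬x2 ∨ F)) ∨ ¬x1, not yet normal

Reduction:
  start: ¬(((x1 ∨ x0) ∧ (x2 ∧ T)) ∧ x1)
  step 1: ¬((x1 ∨ x0) ∧ (x2 ∧ T)) ∨ ¬x1
  step 2: (¬(x1 ∨ x0) ∨ ¬(x2 ∧ T)) ∨ ¬x1
  step 3: ((¬x1 ∧ ¬x0) ∨ ¬(x2 ∧ T)) ∨ ¬x1
  step 4: ((¬x1 ∧ ¬x0) ∨ (¬x2 ∨ ¬T)) ∨ ¬x1
  step 5: ((¬x1 ∧ ¬x0) ∨ (¬x2 ∨ F)) ∨ ¬x1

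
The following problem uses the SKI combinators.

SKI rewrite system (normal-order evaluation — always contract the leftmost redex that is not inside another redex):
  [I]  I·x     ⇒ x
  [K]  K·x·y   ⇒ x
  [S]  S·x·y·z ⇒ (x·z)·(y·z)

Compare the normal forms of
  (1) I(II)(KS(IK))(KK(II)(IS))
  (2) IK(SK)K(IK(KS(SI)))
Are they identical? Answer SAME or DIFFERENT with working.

Answer: DIFFERENT — A ⇓ S(KS), B ⇓ SK(KS)

Derivation:
Term A:
  start: I(II)(KS(IK))(KK(II)(IS))
  step 1: II(KS(IK))(KK(II)(IS))
  step 2: I(KS(IK))(KK(II)(IS))
  step 3: KS(IK)(KK(II)(IS))
  step 4: S(KK(II)(IS))
  step 5: S(K(IS))
  step 6: S(KS)

Term B:
  start: IK(SK)K(IK(KS(SI)))
  step 1: K(SK)K(IK(KS(SI)))
  step 2: SK(IK(KS(SI)))
  step 3: SK(K(KS(SI)))
  step 4: SK(KS)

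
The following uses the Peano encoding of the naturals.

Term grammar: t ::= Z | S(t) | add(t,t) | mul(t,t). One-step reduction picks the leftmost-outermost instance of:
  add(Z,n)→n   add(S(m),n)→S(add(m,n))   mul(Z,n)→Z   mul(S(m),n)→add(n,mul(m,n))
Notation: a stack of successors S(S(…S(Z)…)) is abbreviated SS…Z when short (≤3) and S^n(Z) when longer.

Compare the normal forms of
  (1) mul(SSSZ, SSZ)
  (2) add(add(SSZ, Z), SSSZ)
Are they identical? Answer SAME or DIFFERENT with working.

Answer: DIFFERENT — A ⇓ S^6(Z), B ⇓ S^5(Z)

Derivation:
Term A:
  start: mul(SSSZ, SSZ)
  →1  add(SSZ, mul(SSZ, SSZ))
  →2  S(add(SZ, mul(SSZ, SSZ)))
  →3  S(S(add(Z, mul(SSZ, SSZ))))
  →4  S(S(mul(SSZ, SSZ)))
  →5  S(S(add(SSZ, mul(SZ, SSZ))))
  →6  S(S(S(add(SZ, mul(SZ, SSZ)))))
  →7  S(S(S(S(add(Z, mul(SZ, SSZ))))))
  →8  S(S(S(S(mul(SZ, SSZ)))))
  →9  S(S(S(S(add(SSZ, mul(Z, SSZ))))))
  →10  S(S(S(S(S(add(SZ, mul(Z, SSZ)))))))
  →11  S(S(S(S(S(S(add(Z, mul(Z, SSZ))))))))
  →12  S(S(S(S(S(S(mul(Z, SSZ)))))))
  →13  S^6(Z)

Term B:
  start: add(add(SSZ, Z), SSSZ)
  →1  add(S(add(SZ, Z)), SSSZ)
  →2  S(add(add(SZ, Z), SSSZ))
  →3  S(add(S(add(Z, Z)), SSSZ))
  →4  S(S(add(add(Z, Z), SSSZ)))
  →5  S(S(add(Z, SSSZ)))
  →6  S^5(Z)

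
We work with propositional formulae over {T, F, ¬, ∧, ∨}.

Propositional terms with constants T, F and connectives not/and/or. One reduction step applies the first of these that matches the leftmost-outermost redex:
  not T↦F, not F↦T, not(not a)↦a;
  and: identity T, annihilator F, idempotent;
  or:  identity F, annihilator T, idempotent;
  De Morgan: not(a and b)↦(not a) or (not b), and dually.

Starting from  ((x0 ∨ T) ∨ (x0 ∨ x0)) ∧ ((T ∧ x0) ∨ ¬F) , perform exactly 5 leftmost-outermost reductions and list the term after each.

  start: ((x0 ∨ T) ∨ (x0 ∨ x0)) ∧ ((T ∧ x0) ∨ ¬F)
  step 1: (T ∨ (x0 ∨ x0)) ∧ ((T ∧ x0) ∨ ¬F)
  step 2: T ∧ ((T ∧ x0) ∨ ¬F)
  step 3: (T ∧ x0) ∨ ¬F
  step 4: x0 ∨ ¬F
  step 5: x0 ∨ T

Answer: after 5 steps: x0 ∨ T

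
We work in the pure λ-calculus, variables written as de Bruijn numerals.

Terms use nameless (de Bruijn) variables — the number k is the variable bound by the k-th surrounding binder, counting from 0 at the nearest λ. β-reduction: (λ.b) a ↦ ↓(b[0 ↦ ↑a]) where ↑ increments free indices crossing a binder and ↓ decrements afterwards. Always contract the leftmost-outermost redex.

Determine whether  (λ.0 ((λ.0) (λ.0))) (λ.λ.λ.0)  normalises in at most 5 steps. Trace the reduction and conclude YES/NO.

  start: (λ.0 ((λ.0) (λ.0))) (λ.λ.λ.0)
  [1] (λ.λ.λ.0) ((λ.0) (λ.0))
  [2] λ.λ.0

Answer: YES — reaches normal form λ.λ.0 in 2 ≤ 5 steps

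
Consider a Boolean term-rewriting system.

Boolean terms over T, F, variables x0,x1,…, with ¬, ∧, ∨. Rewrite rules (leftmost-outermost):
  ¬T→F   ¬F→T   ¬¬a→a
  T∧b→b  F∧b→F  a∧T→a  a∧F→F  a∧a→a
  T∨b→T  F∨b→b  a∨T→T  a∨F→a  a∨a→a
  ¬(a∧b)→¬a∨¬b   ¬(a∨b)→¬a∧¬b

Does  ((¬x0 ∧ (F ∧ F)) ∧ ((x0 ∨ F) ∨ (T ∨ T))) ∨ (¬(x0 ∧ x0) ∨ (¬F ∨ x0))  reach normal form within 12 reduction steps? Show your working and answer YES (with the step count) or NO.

Answer: YES — reaches normal form T in 9 ≤ 12 steps

Working:
  start: ((¬x0 ∧ (F ∧ F)) ∧ ((x0 ∨ F) ∨ (T ∨ T))) ∨ (¬(x0 ∧ x0) ∨ (¬F ∨ x0))
  →1  ((¬x0 ∧ F) ∧ ((x0 ∨ F) ∨ (T ∨ T))) ∨ (¬(x0 ∧ x0) ∨ (¬F ∨ x0))
  →2  (F ∧ ((x0 ∨ F) ∨ (T ∨ T))) ∨ (¬(x0 ∧ x0) ∨ (¬F ∨ x0))
  →3  F ∨ (¬(x0 ∧ x0) ∨ (¬F ∨ x0))
  →4  ¬(x0 ∧ x0) ∨ (¬F ∨ x0)
  →5  (¬x0 ∨ ¬x0) ∨ (¬F ∨ x0)
  →6  ¬x0 ∨ (¬F ∨ x0)
  →7  ¬x0 ∨ (T ∨ x0)
  →8  ¬x0 ∨ T
  →9  T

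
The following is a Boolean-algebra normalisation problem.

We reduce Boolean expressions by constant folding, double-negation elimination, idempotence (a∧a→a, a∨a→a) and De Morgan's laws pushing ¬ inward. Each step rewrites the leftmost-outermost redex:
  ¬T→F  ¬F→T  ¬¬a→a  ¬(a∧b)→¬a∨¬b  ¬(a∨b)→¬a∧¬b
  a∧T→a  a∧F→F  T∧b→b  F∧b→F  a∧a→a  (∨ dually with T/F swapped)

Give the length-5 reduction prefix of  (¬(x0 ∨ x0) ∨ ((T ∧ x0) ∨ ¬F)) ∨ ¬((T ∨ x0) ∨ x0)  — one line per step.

  start: (¬(x0 ∨ x0) ∨ ((T ∧ x0) ∨ ¬F)) ∨ ¬((T ∨ x0) ∨ x0)
  step 1: ((¬x0 ∧ ¬x0) ∨ ((T ∧ x0) ∨ ¬F)) ∨ ¬((T ∨ x0) ∨ x0)
  step 2: (¬x0 ∨ ((T ∧ x0) ∨ ¬F)) ∨ ¬((T ∨ x0) ∨ x0)
  step 3: (¬x0 ∨ (x0 ∨ ¬F)) ∨ ¬((T ∨ x0) ∨ x0)
  step 4: (¬x0 ∨ (x0 ∨ T)) ∨ ¬((T ∨ x0) ∨ x0)
  step 5: (¬x0 ∨ T) ∨ ¬((T ∨ x0) ∨ x0)

Answer: after 5 steps: (¬x0 ∨ T) ∨ ¬((T ∨ x0) ∨ x0)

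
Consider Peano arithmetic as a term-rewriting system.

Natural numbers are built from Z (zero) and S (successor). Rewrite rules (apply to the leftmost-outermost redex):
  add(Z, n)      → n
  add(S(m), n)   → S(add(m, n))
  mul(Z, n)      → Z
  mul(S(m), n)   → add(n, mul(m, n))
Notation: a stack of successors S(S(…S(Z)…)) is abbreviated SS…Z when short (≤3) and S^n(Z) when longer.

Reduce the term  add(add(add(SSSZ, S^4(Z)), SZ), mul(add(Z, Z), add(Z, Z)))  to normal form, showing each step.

Answer: normal form = S^8(Z)  (in 23 steps)

Derivation:
  start: add(add(add(SSSZ, S^4(Z)), SZ), mul(add(Z, Z), add(Z, Z)))
  [1] add(add(S(add(SSZ, S^4(Z))), SZ), mul(add(Z, Z), add(Z, Z)))
  [2] add(S(add(add(SSZ, S^4(Z)), SZ)), mul(add(Z, Z), add(Z, Z)))
  [3] S(add(add(add(SSZ, S^4(Z)), SZ), mul(add(Z, Z), add(Z, Z))))
  [4] S(add(add(S(add(SZ, S^4(Z))), SZ), mul(add(Z, Z), add(Z, Z))))
  [5] S(add(S(add(add(SZ, S^4(Z)), SZ)), mul(add(Z, Z), add(Z, Z))))
  [6] S(S(add(add(add(SZ, S^4(Z)), SZ), mul(add(Z, Z), add(Z, Z)))))
  [7] S(S(add(add(S(add(Z, S^4(Z))), SZ), mul(add(Z, Z), add(Z, Z)))))
  [8] S(S(add(S(add(add(Z, S^4(Z)), SZ)), mul(add(Z, Z), add(Z, Z)))))
  [9] S(S(S(add(add(add(Z, S^4(Z)), SZ), mul(add(Z, Z), add(Z, Z))))))
  [10] S(S(S(add(add(S^4(Z), SZ), mul(add(Z, Z), add(Z, Z))))))
  [11] S(S(S(add(S(add(SSSZ, SZ)), mul(add(Z, Z), add(Z, Z))))))
  [12] S(S(S(S(add(add(SSSZ, SZ), mul(add(Z, Z), add(Z, Z)))))))
  [13] S(S(S(S(add(S(add(SSZ, SZ)), mul(add(Z, Z), add(Z, Z)))))))
  [14] S(S(S(S(S(add(add(SSZ, SZ), mul(add(Z, Z), add(Z, Z))))))))
  [15] S(S(S(S(S(add(S(add(SZ, SZ)), mul(add(Z, Z), add(Z, Z))))))))
  [16] S(S(S(S(S(S(add(add(SZ, SZ), mul(add(Z, Z), add(Z, Z)))))))))
  [17] S(S(S(S(S(S(add(S(add(Z, SZ)), mul(add(Z, Z), add(Z, Z)))))))))
  [18] S(S(S(S(S(S(S(add(add(Z, SZ), mul(add(Z, Z), add(Z, Z))))))))))
  [19] S(S(S(S(S(S(S(add(SZ, mul(add(Z, Z), add(Z, Z))))))))))
  [20] S(S(S(S(S(S(S(S(add(Z, mul(add(Z, Z), add(Z, Z)))))))))))
  [21] S(S(S(S(S(S(S(S(mul(add(Z, Z), add(Z, Z))))))))))
  [22] S(S(S(S(S(S(S(S(mul(Z, add(Z, Z))))))))))
  [23] S^8(Z)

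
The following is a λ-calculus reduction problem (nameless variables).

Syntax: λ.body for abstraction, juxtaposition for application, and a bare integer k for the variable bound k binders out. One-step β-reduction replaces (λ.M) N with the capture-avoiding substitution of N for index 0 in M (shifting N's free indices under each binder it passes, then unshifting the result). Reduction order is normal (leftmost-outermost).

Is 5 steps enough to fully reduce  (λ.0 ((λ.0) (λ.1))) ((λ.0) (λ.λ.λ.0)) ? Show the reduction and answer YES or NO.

  start: (λ.0 ((λ.0) (λ.1))) ((λ.0) (λ.λ.λ.0))
  step 1: (λ.0) (λ.λ.λ.0) ((λ.0) (λ.(λ.0) (λ.λ.λ.0)))
  step 2: (λ.λ.λ.0) ((λ.0) (λ.(λ.0) (λ.λ.λ.0)))
  step 3: λ.λ.0

Answer: YES — reaches normal form λ.λ.0 in 3 ≤ 5 steps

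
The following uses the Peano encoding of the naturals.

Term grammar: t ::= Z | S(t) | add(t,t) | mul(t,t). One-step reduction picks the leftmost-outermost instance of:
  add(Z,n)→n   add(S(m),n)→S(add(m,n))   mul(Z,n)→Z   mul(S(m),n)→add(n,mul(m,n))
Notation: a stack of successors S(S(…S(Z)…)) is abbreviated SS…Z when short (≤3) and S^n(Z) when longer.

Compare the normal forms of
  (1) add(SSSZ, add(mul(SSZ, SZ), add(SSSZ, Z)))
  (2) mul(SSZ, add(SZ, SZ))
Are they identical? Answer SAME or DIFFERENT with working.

Answer: DIFFERENT — A ⇓ S^8(Z), B ⇓ S^4(Z)

Reduction:
Term A:
  start: add(SSSZ, add(mul(SSZ, SZ), add(SSSZ, Z)))
  step 1: S(add(SSZ, add(mul(SSZ, SZ), add(SSSZ, Z))))
  step 2: S(S(add(SZ, add(mul(SSZ, SZ), add(SSSZ, Z)))))
  step 3: S(S(S(add(Z, add(mul(SSZ, SZ), add(SSSZ, Z))))))
  step 4: S(S(S(add(mul(SSZ, SZ), add(SSSZ, Z)))))
  step 5: S(S(S(add(add(SZ, mul(SZ, SZ)), add(SSSZ, Z)))))
  step 6: S(S(S(add(S(add(Z, mul(SZ, SZ))), add(SSSZ, Z)))))
  step 7: S(S(S(S(add(add(Z, mul(SZ, SZ)), add(SSSZ, Z))))))
  step 8: S(S(S(S(add(mul(SZ, SZ), add(SSSZ, Z))))))
  step 9: S(S(S(S(add(add(SZ, mul(Z, SZ)), add(SSSZ, Z))))))
  step 10: S(S(S(S(add(S(add(Z, mul(Z, SZ))), add(SSSZ, Z))))))
  step 11: S(S(S(S(S(add(add(Z, mul(Z, SZ)), add(SSSZ, Z)))))))
  step 12: S(S(S(S(S(add(mul(Z, SZ), add(SSSZ, Z)))))))
  step 13: S(S(S(S(S(add(Z, add(SSSZ, Z)))))))
  step 14: S(S(S(S(S(add(SSSZ, Z))))))
  step 15: S(S(S(S(S(S(add(SSZ, Z)))))))
  step 16: S(S(S(S(S(S(S(add(SZ, Z))))))))
  step 17: S(S(S(S(S(S(S(S(add(Z, Z)))))))))
  step 18: S^8(Z)

Term B:
  start: mul(SSZ, add(SZ, SZ))
  step 1: add(add(SZ, SZ), mul(SZ, add(SZ, SZ)))
  step 2: add(S(add(Z, SZ)), mul(SZ, add(SZ, SZ)))
  step 3: S(add(add(Z, SZ), mul(SZ, add(SZ, SZ))))
  step 4: S(add(SZ, mul(SZ, add(SZ, SZ))))
  step 5: S(S(add(Z, mul(SZ, add(SZ, SZ)))))
  step 6: S(S(mul(SZ, add(SZ, SZ))))
  step 7: S(S(add(add(SZ, SZ), mul(Z, add(SZ, SZ)))))
  step 8: S(S(add(S(add(Z, SZ)), mul(Z, add(SZ, SZ)))))
  step 9: S(S(S(add(add(Z, SZ), mul(Z, add(SZ, SZ))))))
  step 10: S(S(S(add(SZ, mul(Z, add(SZ, SZ))))))
  step 11: S(S(S(S(add(Z, mul(Z, add(SZ, SZ)))))))
  step 12: S(S(S(S(mul(Z, add(SZ, SZ))))))
  step 13: S^4(Z)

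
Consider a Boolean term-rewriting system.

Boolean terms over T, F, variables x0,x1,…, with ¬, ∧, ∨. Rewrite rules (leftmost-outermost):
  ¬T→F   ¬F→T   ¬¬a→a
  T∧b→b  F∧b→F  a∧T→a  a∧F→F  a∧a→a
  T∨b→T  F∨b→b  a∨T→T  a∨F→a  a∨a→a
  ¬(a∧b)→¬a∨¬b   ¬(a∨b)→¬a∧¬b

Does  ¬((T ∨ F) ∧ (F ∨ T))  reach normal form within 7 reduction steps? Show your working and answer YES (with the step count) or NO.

  start: ¬((T ∨ F) ∧ (F ∨ T))
  →1  ¬(T ∨ F) ∨ ¬(F ∨ T)
  →2  (¬T ∧ ¬F) ∨ ¬(F ∨ T)
  →3  (F ∧ ¬F) ∨ ¬(F ∨ T)
  →4  F ∨ ¬(F ∨ T)
  →5  ¬(F ∨ T)
  →6  ¬F ∧ ¬T
  →7  T ∧ ¬T

Answer: NO — after 7 steps the term is T ∧ ¬T, not yet normal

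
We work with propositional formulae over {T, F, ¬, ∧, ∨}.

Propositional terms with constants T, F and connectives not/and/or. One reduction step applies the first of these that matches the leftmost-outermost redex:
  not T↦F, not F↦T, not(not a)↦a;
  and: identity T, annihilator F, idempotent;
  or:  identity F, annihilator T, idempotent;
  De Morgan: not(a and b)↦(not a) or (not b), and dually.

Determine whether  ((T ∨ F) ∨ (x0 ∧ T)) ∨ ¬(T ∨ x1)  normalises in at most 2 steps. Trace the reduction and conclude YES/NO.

Answer: NO — after 2 steps the term is T ∨ ¬(T ∨ x1), not yet normal

Derivation:
  start: ((T ∨ F) ∨ (x0 ∧ T)) ∨ ¬(T ∨ x1)
  step 1: (T ∨ (x0 ∧ T)) ∨ ¬(T ∨ x1)
  step 2: T ∨ ¬(T ∨ x1)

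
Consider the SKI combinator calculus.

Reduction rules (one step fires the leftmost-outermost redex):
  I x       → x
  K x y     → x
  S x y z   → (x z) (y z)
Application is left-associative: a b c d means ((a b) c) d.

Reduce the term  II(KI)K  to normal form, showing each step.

Answer: normal form = I  (in 3 steps)

Derivation:
  start: II(KI)K
  →1  I(KI)K
  →2  KIK
  →3  I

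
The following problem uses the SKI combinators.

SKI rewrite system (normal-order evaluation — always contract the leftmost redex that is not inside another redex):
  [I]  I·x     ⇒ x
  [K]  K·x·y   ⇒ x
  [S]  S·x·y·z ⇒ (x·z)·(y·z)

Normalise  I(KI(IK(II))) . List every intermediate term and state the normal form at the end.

  start: I(KI(IK(II)))
  [1] KI(IK(II))
  [2] I

Answer: normal form = I  (in 2 steps)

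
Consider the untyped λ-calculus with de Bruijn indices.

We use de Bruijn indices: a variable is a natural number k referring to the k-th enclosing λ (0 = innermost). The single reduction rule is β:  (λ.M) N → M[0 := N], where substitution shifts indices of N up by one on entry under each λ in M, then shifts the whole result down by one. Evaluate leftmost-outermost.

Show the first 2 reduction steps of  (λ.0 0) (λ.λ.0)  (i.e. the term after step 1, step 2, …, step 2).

Answer: after 2 steps: λ.0

Reduction:
  start: (λ.0 0) (λ.λ.0)
  [1] (λ.λ.0) (λ.λ.0)
  [2] λ.0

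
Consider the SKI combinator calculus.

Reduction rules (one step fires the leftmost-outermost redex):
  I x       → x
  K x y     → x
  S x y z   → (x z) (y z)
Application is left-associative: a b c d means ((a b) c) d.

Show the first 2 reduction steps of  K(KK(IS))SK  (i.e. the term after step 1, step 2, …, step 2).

  start: K(KK(IS))SK
  step 1: KK(IS)K
  step 2: KK

Answer: after 2 steps: KK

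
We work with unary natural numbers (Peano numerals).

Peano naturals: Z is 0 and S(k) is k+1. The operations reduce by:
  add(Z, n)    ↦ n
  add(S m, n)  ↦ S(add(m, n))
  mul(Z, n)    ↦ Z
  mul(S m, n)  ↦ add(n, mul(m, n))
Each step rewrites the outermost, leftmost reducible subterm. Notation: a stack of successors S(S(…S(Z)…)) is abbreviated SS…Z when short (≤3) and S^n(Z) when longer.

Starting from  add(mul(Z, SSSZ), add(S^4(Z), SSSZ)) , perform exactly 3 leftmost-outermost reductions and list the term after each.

Answer: after 3 steps: S(add(SSSZ, SSSZ))

Reduction:
  start: add(mul(Z, SSSZ), add(S^4(Z), SSSZ))
  →1  add(Z, add(S^4(Z), SSSZ))
  →2  add(S^4(Z), SSSZ)
  →3  S(add(SSSZ, SSSZ))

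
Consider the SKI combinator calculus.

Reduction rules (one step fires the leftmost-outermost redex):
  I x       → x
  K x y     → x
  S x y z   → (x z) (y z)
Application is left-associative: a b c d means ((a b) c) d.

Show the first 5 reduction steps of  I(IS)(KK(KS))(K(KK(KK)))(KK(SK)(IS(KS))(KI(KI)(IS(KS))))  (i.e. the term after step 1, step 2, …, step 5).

  start: I(IS)(KK(KS))(K(KK(KK)))(KK(SK)(IS(KS))(KI(KI)(IS(KS))))
  step 1: IS(KK(KS))(K(KK(KK)))(KK(SK)(IS(KS))(KI(KI)(IS(KS))))
  step 2: S(KK(KS))(K(KK(KK)))(KK(SK)(IS(KS))(KI(KI)(IS(KS))))
  step 3: KK(KS)(KK(SK)(IS(KS))(KI(KI)(IS(KS))))(K(KK(KK))(KK(SK)(IS(KS))(KI(KI)(IS(KS)))))
  step 4: K(KK(SK)(IS(KS))(KI(KI)(IS(KS))))(K(KK(KK))(KK(SK)(IS(KS))(KI(KI)(IS(KS)))))
  step 5: KK(SK)(IS(KS))(KI(KI)(IS(KS)))

Answer: after 5 steps: KK(SK)(IS(KS))(KI(KI)(IS(KS)))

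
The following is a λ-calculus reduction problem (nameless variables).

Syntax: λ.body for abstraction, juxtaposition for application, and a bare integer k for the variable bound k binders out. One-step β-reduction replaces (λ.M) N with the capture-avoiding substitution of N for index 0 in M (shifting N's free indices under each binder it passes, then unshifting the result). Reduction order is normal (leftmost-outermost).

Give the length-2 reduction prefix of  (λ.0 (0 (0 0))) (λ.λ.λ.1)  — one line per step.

Answer: after 2 steps: λ.λ.1

Working:
  start: (λ.0 (0 (0 0))) (λ.λ.λ.1)
  [1] (λ.λ.λ.1) ((λ.λ.λ.1) ((λ.λ.λ.1) (λ.λ.λ.1)))
  [2] λ.λ.1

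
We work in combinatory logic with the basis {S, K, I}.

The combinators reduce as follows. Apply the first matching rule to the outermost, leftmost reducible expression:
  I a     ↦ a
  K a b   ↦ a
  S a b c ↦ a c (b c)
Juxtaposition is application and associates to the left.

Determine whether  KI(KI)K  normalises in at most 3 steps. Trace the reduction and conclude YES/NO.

  start: KI(KI)K
  step 1: IK
  step 2: K

Answer: YES — reaches normal form K in 2 ≤ 3 steps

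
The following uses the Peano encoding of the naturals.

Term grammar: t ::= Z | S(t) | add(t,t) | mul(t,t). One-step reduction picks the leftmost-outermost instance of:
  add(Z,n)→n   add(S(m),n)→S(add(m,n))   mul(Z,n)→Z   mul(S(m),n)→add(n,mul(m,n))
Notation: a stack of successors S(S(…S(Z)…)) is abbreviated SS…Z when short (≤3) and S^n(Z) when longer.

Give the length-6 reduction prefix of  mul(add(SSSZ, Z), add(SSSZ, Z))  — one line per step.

  start: mul(add(SSSZ, Z), add(SSSZ, Z))
  →1  mul(S(add(SSZ, Z)), add(SSSZ, Z))
  →2  add(add(SSSZ, Z), mul(add(SSZ, Z), add(SSSZ, Z)))
  →3  add(S(add(SSZ, Z)), mul(add(SSZ, Z), add(SSSZ, Z)))
  →4  S(add(add(SSZ, Z), mul(add(SSZ, Z), add(SSSZ, Z))))
  →5  S(add(S(add(SZ, Z)), mul(add(SSZ, Z), add(SSSZ, Z))))
  →6  S(S(add(add(SZ, Z), mul(add(SSZ, Z), add(SSSZ, Z)))))

Answer: after 6 steps: S(S(add(add(SZ, Z), mul(add(SSZ, Z), add(SSSZ, Z)))))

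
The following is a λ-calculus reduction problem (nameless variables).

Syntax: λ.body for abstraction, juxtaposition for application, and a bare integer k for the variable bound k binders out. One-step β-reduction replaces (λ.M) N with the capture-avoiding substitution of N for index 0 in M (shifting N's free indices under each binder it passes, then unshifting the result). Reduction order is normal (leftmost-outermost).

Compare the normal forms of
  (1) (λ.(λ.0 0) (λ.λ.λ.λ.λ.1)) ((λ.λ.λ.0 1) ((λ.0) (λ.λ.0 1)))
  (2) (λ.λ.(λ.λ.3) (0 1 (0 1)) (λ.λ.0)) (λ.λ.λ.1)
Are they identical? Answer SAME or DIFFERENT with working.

Answer: SAME — A ⇓ λ.λ.λ.λ.1, B ⇓ λ.λ.λ.λ.1

Derivation:
Term A:
  start: (λ.(λ.0 0) (λ.λ.λ.λ.λ.1)) ((λ.λ.λ.0 1) ((λ.0) (λ.λ.0 1)))
  →1  (λ.0 0) (λ.λ.λ.λ.λ.1)
  →2  (λ.λ.λ.λ.λ.1) (λ.λ.λ.λ.λ.1)
  →3  λ.λ.λ.λ.1

Term B:
  start: (λ.λ.(λ.λ.3) (0 1 (0 1)) (λ.λ.0)) (λ.λ.λ.1)
  →1  λ.(λ.λ.λ.λ.λ.1) (0 (λ.λ.λ.1) (0 (λ.λ.λ.1))) (λ.λ.0)
  →2  λ.(λ.λ.λ.λ.1) (λ.λ.0)
  →3  λ.λ.λ.λ.1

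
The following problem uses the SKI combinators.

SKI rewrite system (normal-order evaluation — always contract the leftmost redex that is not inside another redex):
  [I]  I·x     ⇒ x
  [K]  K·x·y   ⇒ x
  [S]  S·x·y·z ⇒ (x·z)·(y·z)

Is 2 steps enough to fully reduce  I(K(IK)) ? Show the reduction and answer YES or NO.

Answer: YES — reaches normal form KK in 2 ≤ 2 steps

Working:
  start: I(K(IK))
  [1] K(IK)
  [2] KK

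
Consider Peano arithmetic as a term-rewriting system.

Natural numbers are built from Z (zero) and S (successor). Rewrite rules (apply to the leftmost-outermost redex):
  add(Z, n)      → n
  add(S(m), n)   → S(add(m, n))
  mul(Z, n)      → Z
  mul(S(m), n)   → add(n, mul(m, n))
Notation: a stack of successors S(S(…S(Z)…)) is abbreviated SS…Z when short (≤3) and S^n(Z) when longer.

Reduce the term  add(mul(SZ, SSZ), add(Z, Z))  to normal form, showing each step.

Answer: normal form = SSZ  (in 9 steps)

Reduction:
  start: add(mul(SZ, SSZ), add(Z, Z))
  [1] add(add(SSZ, mul(Z, SSZ)), add(Z, Z))
  [2] add(S(add(SZ, mul(Z, SSZ))), add(Z, Z))
  [3] S(add(add(SZ, mul(Z, SSZ)), add(Z, Z)))
  [4] S(add(S(add(Z, mul(Z, SSZ))), add(Z, Z)))
  [5] S(S(add(add(Z, mul(Z, SSZ)), add(Z, Z))))
  [6] S(S(add(mul(Z, SSZ), add(Z, Z))))
  [7] S(S(add(Z, add(Z, Z))))
  [8] S(S(add(Z, Z)))
  [9] SSZ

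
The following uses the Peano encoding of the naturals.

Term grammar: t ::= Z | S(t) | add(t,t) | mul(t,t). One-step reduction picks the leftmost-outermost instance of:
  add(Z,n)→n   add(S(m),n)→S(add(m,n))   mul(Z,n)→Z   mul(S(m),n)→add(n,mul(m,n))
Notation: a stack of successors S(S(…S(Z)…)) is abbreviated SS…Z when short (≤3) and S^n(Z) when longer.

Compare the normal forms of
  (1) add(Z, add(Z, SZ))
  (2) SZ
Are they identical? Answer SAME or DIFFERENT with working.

Answer: SAME — A ⇓ SZ, B ⇓ SZ

Derivation:
Term A:
  start: add(Z, add(Z, SZ))
  →1  add(Z, SZ)
  →2  SZ

Term B:
  start: SZ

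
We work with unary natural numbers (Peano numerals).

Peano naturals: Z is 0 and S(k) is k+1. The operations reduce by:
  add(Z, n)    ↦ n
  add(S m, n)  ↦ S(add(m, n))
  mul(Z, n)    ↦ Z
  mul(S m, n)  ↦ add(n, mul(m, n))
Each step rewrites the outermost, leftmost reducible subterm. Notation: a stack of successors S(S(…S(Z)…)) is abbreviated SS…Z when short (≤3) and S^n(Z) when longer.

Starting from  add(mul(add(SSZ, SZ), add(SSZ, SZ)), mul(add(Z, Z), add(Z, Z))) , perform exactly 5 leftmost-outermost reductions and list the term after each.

  start: add(mul(add(SSZ, SZ), add(SSZ, SZ)), mul(add(Z, Z), add(Z, Z)))
  step 1: add(mul(S(add(SZ, SZ)), add(SSZ, SZ)), mul(add(Z, Z), add(Z, Z)))
  step 2: add(add(add(SSZ, SZ), mul(add(SZ, SZ), add(SSZ, SZ))), mul(add(Z, Z), add(Z, Z)))
  step 3: add(add(S(add(SZ, SZ)), mul(add(SZ, SZ), add(SSZ, SZ))), mul(add(Z, Z), add(Z, Z)))
  step 4: add(S(add(add(SZ, SZ), mul(add(SZ, SZ), add(SSZ, SZ)))), mul(add(Z, Z), add(Z, Z)))
  step 5: S(add(add(add(SZ, SZ), mul(add(SZ, SZ), add(SSZ, SZ))), mul(add(Z, Z), add(Z, Z))))

Answer: after 5 steps: S(add(add(add(SZ, SZ), mul(add(SZ, SZ), add(SSZ, SZ))), mul(add(Z, Z), add(Z, Z))))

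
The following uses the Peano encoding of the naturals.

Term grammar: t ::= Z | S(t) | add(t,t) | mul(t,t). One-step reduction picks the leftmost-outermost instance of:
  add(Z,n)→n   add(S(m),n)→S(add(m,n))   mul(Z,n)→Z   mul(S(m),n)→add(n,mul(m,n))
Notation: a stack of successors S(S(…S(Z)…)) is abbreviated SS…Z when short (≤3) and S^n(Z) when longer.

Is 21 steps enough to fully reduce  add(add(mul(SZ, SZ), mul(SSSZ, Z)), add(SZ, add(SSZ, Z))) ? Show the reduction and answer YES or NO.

  start: add(add(mul(SZ, SZ), mul(SSSZ, Z)), add(SZ, add(SSZ, Z)))
  [1] add(add(add(SZ, mul(Z, SZ)), mul(SSSZ, Z)), add(SZ, add(SSZ, Z)))
  [2] add(add(S(add(Z, mul(Z, SZ))), mul(SSSZ, Z)), add(SZ, add(SSZ, Z)))
  [3] add(S(add(add(Z, mul(Z, SZ)), mul(SSSZ, Z))), add(SZ, add(SSZ, Z)))
  [4] S(add(add(add(Z, mul(Z, SZ)), mul(SSSZ, Z)), add(SZ, add(SSZ, Z))))
  [5] S(add(add(mul(Z, SZ), mul(SSSZ, Z)), add(SZ, add(SSZ, Z))))
  [6] S(add(add(Z, mul(SSSZ, Z)), add(SZ, add(SSZ, Z))))
  [7] S(add(mul(SSSZ, Z), add(SZ, add(SSZ, Z))))
  [8] S(add(add(Z, mul(SSZ, Z)), add(SZ, add(SSZ, Z))))
  [9] S(add(mul(SSZ, Z), add(SZ, add(SSZ, Z))))
  [10] S(add(add(Z, mul(SZ, Z)), add(SZ, add(SSZ, Z))))
  [11] S(add(mul(SZ, Z), add(SZ, add(SSZ, Z))))
  [12] S(add(add(Z, mul(Z, Z)), add(SZ, add(SSZ, Z))))
  [13] S(add(mul(Z, Z), add(SZ, add(SSZ, Z))))
  [14] S(add(Z, add(SZ, add(SSZ, Z))))
  [15] S(add(SZ, add(SSZ, Z)))
  [16] S(S(add(Z, add(SSZ, Z))))
  [17] S(S(add(SSZ, Z)))
  [18] S(S(S(add(SZ, Z))))
  [19] S(S(S(S(add(Z, Z)))))
  [20] S^4(Z)

Answer: YES — reaches normal form S^4(Z) in 20 ≤ 21 steps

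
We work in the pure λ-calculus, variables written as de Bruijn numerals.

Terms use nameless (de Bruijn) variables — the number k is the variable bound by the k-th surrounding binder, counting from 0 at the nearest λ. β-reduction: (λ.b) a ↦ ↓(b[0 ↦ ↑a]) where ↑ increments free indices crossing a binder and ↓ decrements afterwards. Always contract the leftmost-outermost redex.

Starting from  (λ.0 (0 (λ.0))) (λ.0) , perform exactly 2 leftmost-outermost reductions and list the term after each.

  start: (λ.0 (0 (λ.0))) (λ.0)
  step 1: (λ.0) ((λ.0) (λ.0))
  step 2: (λ.0) (λ.0)

Answer: after 2 steps: (λ.0) (λ.0)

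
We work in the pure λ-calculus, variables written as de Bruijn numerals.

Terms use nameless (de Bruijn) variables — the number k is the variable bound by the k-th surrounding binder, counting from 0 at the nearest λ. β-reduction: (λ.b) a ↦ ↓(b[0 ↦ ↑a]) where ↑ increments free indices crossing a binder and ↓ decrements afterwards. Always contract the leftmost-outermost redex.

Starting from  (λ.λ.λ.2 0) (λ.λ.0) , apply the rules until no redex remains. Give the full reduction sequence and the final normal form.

  start: (λ.λ.λ.2 0) (λ.λ.0)
  [1] λ.λ.(λ.λ.0) 0
  [2] λ.λ.λ.0

Answer: normal form = λ.λ.λ.0  (in 2 steps)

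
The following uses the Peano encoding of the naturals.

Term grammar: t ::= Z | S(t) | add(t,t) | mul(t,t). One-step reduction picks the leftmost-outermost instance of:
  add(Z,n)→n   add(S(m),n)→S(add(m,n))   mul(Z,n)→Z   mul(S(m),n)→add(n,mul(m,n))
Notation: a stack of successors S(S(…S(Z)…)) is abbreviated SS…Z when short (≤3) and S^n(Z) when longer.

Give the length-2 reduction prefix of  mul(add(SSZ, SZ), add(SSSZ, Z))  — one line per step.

  start: mul(add(SSZ, SZ), add(SSSZ, Z))
  [1] mul(S(add(SZ, SZ)), add(SSSZ, Z))
  [2] add(add(SSSZ, Z), mul(add(SZ, SZ), add(SSSZ, Z)))

Answer: after 2 steps: add(add(SSSZ, Z), mul(add(SZ, SZ), add(SSSZ, Z)))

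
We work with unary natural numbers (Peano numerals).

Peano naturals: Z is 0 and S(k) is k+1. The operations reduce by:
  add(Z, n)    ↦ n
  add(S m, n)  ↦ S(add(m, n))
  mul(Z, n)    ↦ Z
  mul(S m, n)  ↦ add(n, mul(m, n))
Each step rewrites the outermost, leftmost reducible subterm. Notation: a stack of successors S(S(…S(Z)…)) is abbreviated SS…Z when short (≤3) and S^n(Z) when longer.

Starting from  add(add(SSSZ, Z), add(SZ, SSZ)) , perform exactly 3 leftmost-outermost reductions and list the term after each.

  start: add(add(SSSZ, Z), add(SZ, SSZ))
  →1  add(S(add(SSZ, Z)), add(SZ, SSZ))
  →2  S(add(add(SSZ, Z), add(SZ, SSZ)))
  →3  S(add(S(add(SZ, Z)), add(SZ, SSZ)))

Answer: after 3 steps: S(add(S(add(SZ, Z)), add(SZ, SSZ)))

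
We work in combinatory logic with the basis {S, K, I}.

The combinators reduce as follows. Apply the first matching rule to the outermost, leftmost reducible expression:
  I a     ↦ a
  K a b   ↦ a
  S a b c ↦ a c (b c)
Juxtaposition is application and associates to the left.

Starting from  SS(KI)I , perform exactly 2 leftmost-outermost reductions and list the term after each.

  start: SS(KI)I
  step 1: SI(KII)
  step 2: SII

Answer: after 2 steps: SII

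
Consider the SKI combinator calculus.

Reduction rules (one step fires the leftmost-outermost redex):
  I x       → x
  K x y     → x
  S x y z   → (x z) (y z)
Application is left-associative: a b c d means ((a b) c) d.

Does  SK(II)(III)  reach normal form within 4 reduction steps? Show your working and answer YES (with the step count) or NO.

  start: SK(II)(III)
  step 1: K(III)(II(III))
  step 2: III
  step 3: II
  step 4: I

Answer: YES — reaches normal form I in 4 ≤ 4 steps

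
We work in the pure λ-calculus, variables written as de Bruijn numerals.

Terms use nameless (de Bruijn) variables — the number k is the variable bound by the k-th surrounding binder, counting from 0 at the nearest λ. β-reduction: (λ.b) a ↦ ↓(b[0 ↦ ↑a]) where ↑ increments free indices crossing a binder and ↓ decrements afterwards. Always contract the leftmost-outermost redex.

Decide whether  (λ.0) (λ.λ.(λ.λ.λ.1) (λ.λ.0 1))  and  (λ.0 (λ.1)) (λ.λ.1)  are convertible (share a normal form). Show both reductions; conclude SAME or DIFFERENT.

Answer: SAME — A ⇓ λ.λ.λ.λ.1, B ⇓ λ.λ.λ.λ.1

Working:
Term A:
  start: (λ.0) (λ.λ.(λ.λ.λ.1) (λ.λ.0 1))
  [1] λ.λ.(λ.λ.λ.1) (λ.λ.0 1)
  [2] λ.λ.λ.λ.1

Term B:
  start: (λ.0 (λ.1)) (λ.λ.1)
  [1] (λ.λ.1) (λ.λ.λ.1)
  [2] λ.λ.λ.λ.1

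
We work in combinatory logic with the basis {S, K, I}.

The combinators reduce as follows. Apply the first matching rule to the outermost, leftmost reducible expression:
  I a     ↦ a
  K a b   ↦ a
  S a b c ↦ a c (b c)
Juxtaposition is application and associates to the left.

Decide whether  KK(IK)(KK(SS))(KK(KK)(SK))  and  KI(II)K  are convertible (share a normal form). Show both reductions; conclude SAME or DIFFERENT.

Answer: SAME — A ⇓ K, B ⇓ K

Working:
Term A:
  start: KK(IK)(KK(SS))(KK(KK)(SK))
  step 1: K(KK(SS))(KK(KK)(SK))
  step 2: KK(SS)
  step 3: K

Term B:
  start: KI(II)K
  step 1: IK
  step 2: K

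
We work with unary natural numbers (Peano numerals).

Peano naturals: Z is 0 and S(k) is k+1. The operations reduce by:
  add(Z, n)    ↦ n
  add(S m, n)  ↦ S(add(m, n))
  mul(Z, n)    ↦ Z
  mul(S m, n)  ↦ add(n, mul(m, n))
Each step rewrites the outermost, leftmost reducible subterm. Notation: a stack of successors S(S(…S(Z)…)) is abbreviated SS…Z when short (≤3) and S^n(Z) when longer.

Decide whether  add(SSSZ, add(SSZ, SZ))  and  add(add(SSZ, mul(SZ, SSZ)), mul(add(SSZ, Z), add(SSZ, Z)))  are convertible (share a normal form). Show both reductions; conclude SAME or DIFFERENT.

Answer: DIFFERENT — A ⇓ S^6(Z), B ⇓ S^8(Z)

Reduction:
Term A:
  start: add(SSSZ, add(SSZ, SZ))
  step 1: S(add(SSZ, add(SSZ, SZ)))
  step 2: S(S(add(SZ, add(SSZ, SZ))))
  step 3: S(S(S(add(Z, add(SSZ, SZ)))))
  step 4: S(S(S(add(SSZ, SZ))))
  step 5: S(S(S(S(add(SZ, SZ)))))
  step 6: S(S(S(S(S(add(Z, SZ))))))
  step 7: S^6(Z)

Term B:
  start: add(add(SSZ, mul(SZ, SSZ)), mul(add(SSZ, Z), add(SSZ, Z)))
  step 1: add(S(add(SZ, mul(SZ, SSZ))), mul(add(SSZ, Z), add(SSZ, Z)))
  step 2: S(add(add(SZ, mul(SZ, SSZ)), mul(add(SSZ, Z), add(SSZ, Z))))
  step 3: S(add(S(add(Z, mul(SZ, SSZ))), mul(add(SSZ, Z), add(SSZ, Z))))
  step 4: S(S(add(add(Z, mul(SZ, SSZ)), mul(add(SSZ, Z), add(SSZ, Z)))))
  step 5: S(S(add(mul(SZ, SSZ), mul(add(SSZ, Z), add(SSZ, Z)))))
  step 6: S(S(add(add(SSZ, mul(Z, SSZ)), mul(add(SSZ, Z), add(SSZ, Z)))))
  step 7: S(S(add(S(add(SZ, mul(Z, SSZ))), mul(add(SSZ, Z), add(SSZ, Z)))))
  step 8: S(S(S(add(add(SZ, mul(Z, SSZ)), mul(add(SSZ, Z), add(SSZ, Z))))))
  step 9: S(S(S(add(S(add(Z, mul(Z, SSZ))), mul(add(SSZ, Z), add(SSZ, Z))))))
  step 10: S(S(S(S(add(add(Z, mul(Z, SSZ)), mul(add(SSZ, Z), add(SSZ, Z)))))))
  step 11: S(S(S(S(add(mul(Z, SSZ), mul(add(SSZ, Z), add(SSZ, Z)))))))
  step 12: S(S(S(S(add(Z, mul(add(SSZ, Z), add(SSZ, Z)))))))
  step 13: S(S(S(S(mul(add(SSZ, Z), add(SSZ, Z))))))
  step 14: S(S(S(S(mul(S(add(SZ, Z)), add(SSZ, Z))))))
  step 15: S(S(S(S(add(add(SSZ, Z), mul(add(SZ, Z), add(SSZ, Z)))))))
  step 16: S(S(S(S(add(S(add(SZ, Z)), mul(add(SZ, Z), add(SSZ, Z)))))))
  step 17: S(S(S(S(S(add(add(SZ, Z), mul(add(SZ, Z), add(SSZ, Z))))))))
  step 18: S(S(S(S(S(add(S(add(Z, Z)), mul(add(SZ, Z), add(SSZ, Z))))))))
  step 19: S(S(S(S(S(S(add(add(Z, Z), mul(add(SZ, Z), add(SSZ, Z)))))))))
  step 20: S(S(S(S(S(S(add(Z, mul(add(SZ, Z), add(SSZ, Z)))))))))
  step 21: S(S(S(S(S(S(mul(add(SZ, Z), add(SSZ, Z))))))))
  step 22: S(S(S(S(S(S(mul(S(add(Z, Z)), add(SSZ, Z))))))))
  step 23: S(S(S(S(S(S(add(add(SSZ, Z), mul(add(Z, Z), add(SSZ, Z)))))))))
  step 24: S(S(S(S(S(S(add(S(add(SZ, Z)), mul(add(Z, Z), add(SSZ, Z)))))))))
  step 25: S(S(S(S(S(S(S(add(add(SZ, Z), mul(add(Z, Z), add(SSZ, Z))))))))))
  step 26: S(S(S(S(S(S(S(add(S(add(Z, Z)), mul(add(Z, Z), add(SSZ, Z))))))))))
  step 27: S(S(S(S(S(S(S(S(add(add(Z, Z), mul(add(Z, Z), add(SSZ, Z)))))))))))
  step 28: S(S(S(S(S(S(S(S(add(Z, mul(add(Z, Z), add(SSZ, Z)))))))))))
  step 29: S(S(S(S(S(S(S(S(mul(add(Z, Z), add(SSZ, Z))))))))))
  step 30: S(S(S(S(S(S(S(S(mul(Z, add(SSZ, Z))))))))))
  step 31: S^8(Z)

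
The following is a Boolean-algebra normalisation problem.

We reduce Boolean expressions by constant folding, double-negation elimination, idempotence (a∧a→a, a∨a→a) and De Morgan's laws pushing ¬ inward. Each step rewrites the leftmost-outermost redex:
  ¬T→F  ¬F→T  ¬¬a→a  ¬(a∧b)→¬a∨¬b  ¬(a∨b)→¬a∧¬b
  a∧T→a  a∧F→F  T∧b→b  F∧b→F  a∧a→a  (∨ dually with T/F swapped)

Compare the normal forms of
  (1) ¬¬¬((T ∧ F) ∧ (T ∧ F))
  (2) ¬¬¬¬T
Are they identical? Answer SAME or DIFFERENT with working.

Answer: SAME — A ⇓ T, B ⇓ T

Working:
Term A:
  start: ¬¬¬((T ∧ F) ∧ (T ∧ F))
  [1] ¬((T ∧ F) ∧ (T ∧ F))
  [2] ¬(T ∧ F) ∨ ¬(T ∧ F)
  [3] ¬(T ∧ F)
  [4] ¬T ∨ ¬F
  [5] F ∨ ¬F
  [6] ¬F
  [7] T

Term B:
  start: ¬¬¬¬T
  [1] ¬¬T
  [2] T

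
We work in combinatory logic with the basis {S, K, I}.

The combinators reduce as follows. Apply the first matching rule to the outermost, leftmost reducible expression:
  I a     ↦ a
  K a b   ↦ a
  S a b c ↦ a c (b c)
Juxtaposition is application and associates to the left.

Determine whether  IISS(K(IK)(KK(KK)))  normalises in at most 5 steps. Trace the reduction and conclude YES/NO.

Answer: YES — reaches normal form SSK in 4 ≤ 5 steps

Derivation:
  start: IISS(K(IK)(KK(KK)))
  →1  ISS(K(IK)(KK(KK)))
  →2  SS(K(IK)(KK(KK)))
  →3  SS(IK)
  →4  SSK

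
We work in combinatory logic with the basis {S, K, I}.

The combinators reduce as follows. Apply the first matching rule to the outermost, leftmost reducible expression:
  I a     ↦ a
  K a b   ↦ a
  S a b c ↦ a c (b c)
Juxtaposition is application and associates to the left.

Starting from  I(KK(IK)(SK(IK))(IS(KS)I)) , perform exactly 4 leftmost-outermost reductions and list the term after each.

Answer: after 4 steps: SKK

Derivation:
  start: I(KK(IK)(SK(IK))(IS(KS)I))
  step 1: KK(IK)(SK(IK))(IS(KS)I)
  step 2: K(SK(IK))(IS(KS)I)
  step 3: SK(IK)
  step 4: SKK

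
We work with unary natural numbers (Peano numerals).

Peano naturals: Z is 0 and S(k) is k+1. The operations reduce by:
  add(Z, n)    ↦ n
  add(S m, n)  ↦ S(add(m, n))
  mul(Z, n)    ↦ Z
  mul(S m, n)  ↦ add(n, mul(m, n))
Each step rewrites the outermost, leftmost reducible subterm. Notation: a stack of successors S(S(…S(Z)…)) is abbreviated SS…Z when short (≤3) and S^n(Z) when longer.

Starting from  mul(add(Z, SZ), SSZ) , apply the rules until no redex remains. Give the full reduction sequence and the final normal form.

Answer: normal form = SSZ  (in 6 steps)

Working:
  start: mul(add(Z, SZ), SSZ)
  step 1: mul(SZ, SSZ)
  step 2: add(SSZ, mul(Z, SSZ))
  step 3: S(add(SZ, mul(Z, SSZ)))
  step 4: S(S(add(Z, mul(Z, SSZ))))
  step 5: S(S(mul(Z, SSZ)))
  step 6: SSZ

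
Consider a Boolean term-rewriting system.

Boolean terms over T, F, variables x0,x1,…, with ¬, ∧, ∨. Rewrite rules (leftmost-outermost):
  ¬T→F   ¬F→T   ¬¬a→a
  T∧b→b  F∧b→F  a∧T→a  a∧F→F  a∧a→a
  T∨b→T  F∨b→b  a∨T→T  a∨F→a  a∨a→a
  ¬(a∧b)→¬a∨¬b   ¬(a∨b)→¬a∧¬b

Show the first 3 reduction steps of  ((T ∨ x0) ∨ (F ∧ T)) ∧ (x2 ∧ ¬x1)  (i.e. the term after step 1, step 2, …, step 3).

  start: ((T ∨ x0) ∨ (F ∧ T)) ∧ (x2 ∧ ¬x1)
  [1] (T ∨ (F ∧ T)) ∧ (x2 ∧ ¬x1)
  [2] T ∧ (x2 ∧ ¬x1)
  [3] x2 ∧ ¬x1

Answer: after 3 steps: x2 ∧ ¬x1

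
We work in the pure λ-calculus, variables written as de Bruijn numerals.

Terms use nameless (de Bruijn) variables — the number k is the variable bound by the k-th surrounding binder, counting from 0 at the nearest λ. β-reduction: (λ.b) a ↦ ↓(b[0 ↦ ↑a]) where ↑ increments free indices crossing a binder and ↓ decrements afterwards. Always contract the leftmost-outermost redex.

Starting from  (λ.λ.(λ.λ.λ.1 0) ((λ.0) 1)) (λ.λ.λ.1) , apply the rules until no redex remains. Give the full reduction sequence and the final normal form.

  start: (λ.λ.(λ.λ.λ.1 0) ((λ.0) 1)) (λ.λ.λ.1)
  [1] λ.(λ.λ.λ.1 0) ((λ.0) (λ.λ.λ.1))
  [2] λ.λ.λ.1 0

Answer: normal form = λ.λ.λ.1 0  (in 2 steps)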